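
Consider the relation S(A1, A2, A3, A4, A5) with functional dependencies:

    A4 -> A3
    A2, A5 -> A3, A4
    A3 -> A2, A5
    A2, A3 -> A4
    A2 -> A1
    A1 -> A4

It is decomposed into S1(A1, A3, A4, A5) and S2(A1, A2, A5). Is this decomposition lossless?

Common attributes: S1 ∩ S2 = {A1, A5}.
Closure of {A1, A5}: A1 → A4 applies, adding A4; A4 → A3 applies, adding A3; A3 → A2, A5 applies, adding A2. So (A1, A5)⁺ = {A1, A2, A3, A4, A5}.
This closure contains every attribute of S1, so S1 ∩ S2 → S1. The join is lossless.

Yes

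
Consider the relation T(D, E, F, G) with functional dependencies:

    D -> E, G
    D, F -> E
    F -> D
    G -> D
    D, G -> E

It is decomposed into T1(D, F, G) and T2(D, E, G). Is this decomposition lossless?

Yes

Common attributes: T1 ∩ T2 = {D, G}.
Closure of {D, G}: D → E, G applies, adding E. So (D, G)⁺ = {D, E, G}.
This closure contains every attribute of T2, so T1 ∩ T2 → T2. The join is lossless.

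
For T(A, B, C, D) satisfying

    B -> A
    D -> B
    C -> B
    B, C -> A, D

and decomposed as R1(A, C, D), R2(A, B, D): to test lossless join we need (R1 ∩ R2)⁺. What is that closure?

R1 ∩ R2 = {A, D}.
D → B applies, adding B
Closure: {A, B, D}.

A, B, D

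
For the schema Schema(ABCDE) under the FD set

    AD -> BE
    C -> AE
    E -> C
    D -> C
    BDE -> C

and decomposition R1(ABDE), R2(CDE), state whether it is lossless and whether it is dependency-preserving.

Lossless test: (DE)⁺ = {ABCDE}, which contains all of one fragment — lossless.
Dependency preservation: C → AE; BDE → C are not contained in any single fragment, but the restricted closure of each left-hand side across the fragments still reaches the right-hand side; the remaining FDs each lie inside some fragment. All dependencies are preserved.

lossless and dependency-preserving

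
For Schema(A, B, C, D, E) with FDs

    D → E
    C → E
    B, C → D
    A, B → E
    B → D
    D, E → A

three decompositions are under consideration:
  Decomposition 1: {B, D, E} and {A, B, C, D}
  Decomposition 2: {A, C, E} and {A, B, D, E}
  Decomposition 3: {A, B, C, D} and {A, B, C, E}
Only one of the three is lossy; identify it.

Decomposition 1: common = {B, D}, closure = {A, B, D, E} → lossless.
Decomposition 2: common = {A, E}, closure = {A, E} → lossy.
Decomposition 3: common = {A, B, C}, closure = {A, B, C, D, E} → lossless.

Decomposition 2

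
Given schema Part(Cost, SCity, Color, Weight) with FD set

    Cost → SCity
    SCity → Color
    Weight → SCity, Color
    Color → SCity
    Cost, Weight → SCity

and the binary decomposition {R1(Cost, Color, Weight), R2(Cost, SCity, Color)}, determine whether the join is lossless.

Common attributes: R1 ∩ R2 = {Cost, Color}.
Closure of {Cost, Color}: Cost → SCity applies, adding SCity. So (Cost, Color)⁺ = {Cost, SCity, Color}.
This closure contains every attribute of R2, so R1 ∩ R2 → R2. The join is lossless.

Yes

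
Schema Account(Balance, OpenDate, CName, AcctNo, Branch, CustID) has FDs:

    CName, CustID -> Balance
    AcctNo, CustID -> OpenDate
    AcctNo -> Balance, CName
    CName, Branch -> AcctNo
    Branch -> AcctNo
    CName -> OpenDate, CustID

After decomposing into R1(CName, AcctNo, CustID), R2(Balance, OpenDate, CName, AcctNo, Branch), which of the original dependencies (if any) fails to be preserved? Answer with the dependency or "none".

CName, CustID → Balance: restricted closure across fragments reaches Balance.
AcctNo, CustID → OpenDate: restricted closure across fragments reaches OpenDate.
AcctNo → Balance, CName lies within R2.
CName, Branch → AcctNo lies within R2.
Branch → AcctNo lies within R2.
CName → OpenDate, CustID: restricted closure across fragments reaches OpenDate, CustID.
Every dependency is enforceable on the fragments, so the decomposition is dependency-preserving.

none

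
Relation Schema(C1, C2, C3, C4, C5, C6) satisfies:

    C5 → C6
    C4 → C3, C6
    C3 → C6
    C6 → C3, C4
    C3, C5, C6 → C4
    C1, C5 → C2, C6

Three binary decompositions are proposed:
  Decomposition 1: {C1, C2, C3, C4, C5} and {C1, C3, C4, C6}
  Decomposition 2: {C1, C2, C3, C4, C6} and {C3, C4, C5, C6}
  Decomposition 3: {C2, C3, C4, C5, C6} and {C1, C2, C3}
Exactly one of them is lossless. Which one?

Decomposition 1

Decomposition 1: common = {C1, C3, C4}, closure = {C1, C3, C4, C6} → lossless.
Decomposition 2: common = {C3, C4, C6}, closure = {C3, C4, C6} → lossy.
Decomposition 3: common = {C2, C3}, closure = {C2, C3, C4, C6} → lossy.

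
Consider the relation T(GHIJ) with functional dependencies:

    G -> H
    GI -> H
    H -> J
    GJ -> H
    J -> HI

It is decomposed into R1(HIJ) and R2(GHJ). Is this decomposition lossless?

Yes

Common attributes: R1 ∩ R2 = {HJ}.
Closure of {HJ}: J → HI applies, adding I. So (HJ)⁺ = {HIJ}.
This closure contains every attribute of R1, so R1 ∩ R2 → R1. The join is lossless.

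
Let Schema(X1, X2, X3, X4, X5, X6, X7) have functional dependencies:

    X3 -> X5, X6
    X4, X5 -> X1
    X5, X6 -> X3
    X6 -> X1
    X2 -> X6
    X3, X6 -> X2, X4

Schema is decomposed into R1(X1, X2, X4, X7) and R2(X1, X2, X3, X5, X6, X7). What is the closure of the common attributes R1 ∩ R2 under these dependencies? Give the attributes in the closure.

X1, X2, X6, X7

R1 ∩ R2 = {X1, X2, X7}.
X2 → X6 applies, adding X6
Closure: {X1, X2, X6, X7}.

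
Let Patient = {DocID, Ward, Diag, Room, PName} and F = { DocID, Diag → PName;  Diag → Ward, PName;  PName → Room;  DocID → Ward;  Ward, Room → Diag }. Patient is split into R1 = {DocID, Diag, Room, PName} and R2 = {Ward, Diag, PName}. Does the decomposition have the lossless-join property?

Yes

Common attributes: R1 ∩ R2 = {Diag, PName}.
Closure of {Diag, PName}: Diag → Ward, PName applies, adding Ward; PName → Room applies, adding Room. So (Diag, PName)⁺ = {Ward, Diag, Room, PName}.
This closure contains every attribute of R2, so R1 ∩ R2 → R2. The join is lossless.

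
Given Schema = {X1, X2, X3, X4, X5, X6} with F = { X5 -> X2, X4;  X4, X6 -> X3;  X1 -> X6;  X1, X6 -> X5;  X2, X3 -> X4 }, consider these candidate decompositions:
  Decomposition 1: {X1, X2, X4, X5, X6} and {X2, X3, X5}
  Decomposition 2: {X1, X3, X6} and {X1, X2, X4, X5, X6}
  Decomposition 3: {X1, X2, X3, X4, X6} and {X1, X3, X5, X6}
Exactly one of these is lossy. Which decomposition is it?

Decomposition 1: common = {X2, X5}, closure = {X2, X4, X5} → lossy.
Decomposition 2: common = {X1, X6}, closure = {X1, X2, X3, X4, X5, X6} → lossless.
Decomposition 3: common = {X1, X3, X6}, closure = {X1, X2, X3, X4, X5, X6} → lossless.

Decomposition 1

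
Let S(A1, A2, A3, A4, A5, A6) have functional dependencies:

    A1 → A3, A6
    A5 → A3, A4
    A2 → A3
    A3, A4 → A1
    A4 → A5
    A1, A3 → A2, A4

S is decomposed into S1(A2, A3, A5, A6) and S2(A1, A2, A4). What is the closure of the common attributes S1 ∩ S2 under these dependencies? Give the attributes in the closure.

S1 ∩ S2 = {A2}.
A2 → A3 applies, adding A3
Closure: {A2, A3}.

A2, A3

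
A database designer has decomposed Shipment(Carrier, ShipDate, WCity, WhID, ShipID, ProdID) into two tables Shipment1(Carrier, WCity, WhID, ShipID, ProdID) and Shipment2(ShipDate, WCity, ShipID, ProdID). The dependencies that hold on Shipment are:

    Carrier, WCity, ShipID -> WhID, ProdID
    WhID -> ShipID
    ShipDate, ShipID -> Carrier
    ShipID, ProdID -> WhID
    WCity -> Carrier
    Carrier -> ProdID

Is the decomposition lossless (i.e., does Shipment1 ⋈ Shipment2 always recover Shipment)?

Common attributes: Shipment1 ∩ Shipment2 = {WCity, ShipID, ProdID}.
Closure of {WCity, ShipID, ProdID}: ShipID, ProdID → WhID applies, adding WhID; WCity → Carrier applies, adding Carrier. So (WCity, ShipID, ProdID)⁺ = {Carrier, WCity, WhID, ShipID, ProdID}.
This closure contains every attribute of Shipment1, so Shipment1 ∩ Shipment2 → Shipment1. The join is lossless.

Yes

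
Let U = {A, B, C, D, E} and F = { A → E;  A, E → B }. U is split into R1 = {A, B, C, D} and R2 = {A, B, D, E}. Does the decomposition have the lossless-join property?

Common attributes: R1 ∩ R2 = {A, B, D}.
Closure of {A, B, D}: A → E applies, adding E. So (A, B, D)⁺ = {A, B, D, E}.
This closure contains every attribute of R2, so R1 ∩ R2 → R2. The join is lossless.

Yes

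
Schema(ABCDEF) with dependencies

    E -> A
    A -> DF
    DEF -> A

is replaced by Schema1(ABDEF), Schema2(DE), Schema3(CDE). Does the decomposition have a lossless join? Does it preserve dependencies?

Lossless test (chase): Rows 1 and 2 agree on E; apply E→A and equate their A entries. Rows 1 and 3 agree on E; apply E→A and equate their A entries. Rows 1 and 2 agree on A; apply A→DF and equate their DF entries. Rows 1 and 3 agree on A; apply A→DF and equate their DF entries. No row becomes fully distinguished — the join is lossy.
Dependency preservation: every FD's attributes lie within a single fragment, so each can be enforced locally — preserved.

lossy but dependency-preserving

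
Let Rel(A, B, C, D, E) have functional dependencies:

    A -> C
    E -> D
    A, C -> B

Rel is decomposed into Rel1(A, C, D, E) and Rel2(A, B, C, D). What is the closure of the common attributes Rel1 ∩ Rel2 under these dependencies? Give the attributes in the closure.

A, B, C, D

Rel1 ∩ Rel2 = {A, C, D}.
A, C → B applies, adding B
Closure: {A, B, C, D}.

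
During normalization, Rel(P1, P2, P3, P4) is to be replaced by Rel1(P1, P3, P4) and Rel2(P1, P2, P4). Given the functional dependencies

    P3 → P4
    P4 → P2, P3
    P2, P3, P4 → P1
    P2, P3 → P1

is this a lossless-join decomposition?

Yes

Common attributes: Rel1 ∩ Rel2 = {P1, P4}.
Closure of {P1, P4}: P4 → P2, P3 applies, adding P2, P3. So (P1, P4)⁺ = {P1, P2, P3, P4}.
This closure contains every attribute of Rel1, so Rel1 ∩ Rel2 → Rel1. The join is lossless.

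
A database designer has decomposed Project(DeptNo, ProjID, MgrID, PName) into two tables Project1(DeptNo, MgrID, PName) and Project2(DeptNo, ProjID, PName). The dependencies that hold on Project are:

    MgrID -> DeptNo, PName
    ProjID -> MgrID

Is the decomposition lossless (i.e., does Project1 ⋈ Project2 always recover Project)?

No

Common attributes: Project1 ∩ Project2 = {DeptNo, PName}.
No dependency enlarges {DeptNo, PName}, so (DeptNo, PName)⁺ = {DeptNo, PName}.
The closure contains neither all of Project1 = {DeptNo, MgrID, PName} nor all of Project2 = {DeptNo, ProjID, PName}, so the common attributes are not a superkey of either fragment. The join is lossy.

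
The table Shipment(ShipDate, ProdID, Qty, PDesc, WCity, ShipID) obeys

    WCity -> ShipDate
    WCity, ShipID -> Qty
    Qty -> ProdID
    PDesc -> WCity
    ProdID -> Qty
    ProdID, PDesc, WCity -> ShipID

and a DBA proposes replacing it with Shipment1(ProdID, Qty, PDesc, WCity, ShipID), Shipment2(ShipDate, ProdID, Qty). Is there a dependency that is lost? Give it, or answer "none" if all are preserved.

WCity -> ShipDate

Check WCity → ShipDate: no single fragment contains all of {ShipDate, WCity}, and the restricted closure of {WCity} across the fragments never reaches {ShipDate}.
WCity, ShipID → Qty is preserved.
Qty → ProdID is preserved.
PDesc → WCity is preserved.
ProdID → Qty is preserved.
ProdID, PDesc, WCity → ShipID is preserved.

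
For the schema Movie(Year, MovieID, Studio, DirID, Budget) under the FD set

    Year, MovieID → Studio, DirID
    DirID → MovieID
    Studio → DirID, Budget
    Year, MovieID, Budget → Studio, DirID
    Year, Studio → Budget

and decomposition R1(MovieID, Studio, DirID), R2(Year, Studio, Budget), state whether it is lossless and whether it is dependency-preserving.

Lossless test: (Studio)⁺ = {MovieID, Studio, DirID, Budget}, which contains all of one fragment — lossless.
Dependency preservation: the restricted closure of {Year, MovieID} across the fragments never reaches {Studio, DirID}, so Year, MovieID → Studio, DirID cannot be enforced without a join — not preserved.

lossless but not dependency-preserving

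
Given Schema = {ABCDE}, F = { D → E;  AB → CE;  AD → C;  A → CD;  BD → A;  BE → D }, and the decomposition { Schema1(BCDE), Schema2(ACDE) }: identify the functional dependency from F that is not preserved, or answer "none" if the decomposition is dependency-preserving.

BD → A

Check BD → A: no single fragment contains all of {ABD}, and the restricted closure of {BD} across the fragments never reaches {A}.
D → E is preserved.
AB → CE is preserved.
AD → C is preserved.
A → CD is preserved.
BE → D is preserved.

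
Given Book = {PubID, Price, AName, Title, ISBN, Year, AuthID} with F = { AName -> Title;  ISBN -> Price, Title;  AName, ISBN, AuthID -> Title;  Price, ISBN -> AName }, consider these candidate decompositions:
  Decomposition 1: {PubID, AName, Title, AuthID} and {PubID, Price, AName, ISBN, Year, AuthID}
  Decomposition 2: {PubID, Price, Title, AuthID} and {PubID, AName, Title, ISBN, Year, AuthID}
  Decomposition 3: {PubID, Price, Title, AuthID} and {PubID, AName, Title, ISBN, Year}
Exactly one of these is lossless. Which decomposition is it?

Decomposition 1

Decomposition 1: common = {PubID, AName, AuthID}, closure = {PubID, AName, Title, AuthID} → lossless.
Decomposition 2: common = {PubID, Title, AuthID}, closure = {PubID, Title, AuthID} → lossy.
Decomposition 3: common = {PubID, Title}, closure = {PubID, Title} → lossy.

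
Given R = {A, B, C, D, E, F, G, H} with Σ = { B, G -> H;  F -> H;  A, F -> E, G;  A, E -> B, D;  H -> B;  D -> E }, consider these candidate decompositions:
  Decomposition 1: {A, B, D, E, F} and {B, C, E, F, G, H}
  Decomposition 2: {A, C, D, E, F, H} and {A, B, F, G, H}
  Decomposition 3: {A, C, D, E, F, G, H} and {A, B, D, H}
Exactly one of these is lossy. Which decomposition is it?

Decomposition 1: common = {B, E, F}, closure = {B, E, F, H} → lossy.
Decomposition 2: common = {A, F, H}, closure = {A, B, D, E, F, G, H} → lossless.
Decomposition 3: common = {A, D, H}, closure = {A, B, D, E, H} → lossless.

Decomposition 1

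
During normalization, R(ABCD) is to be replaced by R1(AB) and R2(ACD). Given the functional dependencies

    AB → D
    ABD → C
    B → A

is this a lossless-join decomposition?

Common attributes: R1 ∩ R2 = {A}.
No dependency enlarges {A}, so (A)⁺ = {A}.
The closure contains neither all of R1 = {AB} nor all of R2 = {ACD}, so the common attributes are not a superkey of either fragment. The join is lossy.

No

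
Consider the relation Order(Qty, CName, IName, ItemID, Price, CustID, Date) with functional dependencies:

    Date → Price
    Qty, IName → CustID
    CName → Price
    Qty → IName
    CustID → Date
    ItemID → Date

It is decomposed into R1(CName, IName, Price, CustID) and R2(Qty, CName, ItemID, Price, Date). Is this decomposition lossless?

Common attributes: R1 ∩ R2 = {CName, Price}.
No dependency enlarges {CName, Price}, so (CName, Price)⁺ = {CName, Price}.
The closure contains neither all of R1 = {CName, IName, Price, CustID} nor all of R2 = {Qty, CName, ItemID, Price, Date}, so the common attributes are not a superkey of either fragment. The join is lossy.

No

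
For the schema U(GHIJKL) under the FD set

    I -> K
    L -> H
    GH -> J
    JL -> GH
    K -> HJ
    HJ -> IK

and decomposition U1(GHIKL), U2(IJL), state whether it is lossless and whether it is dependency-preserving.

Lossless test: (IL)⁺ = {GHIJKL}, which contains all of one fragment — lossless.
Dependency preservation: the restricted closure of {HJ} across the fragments never reaches {IK}, so HJ → IK cannot be enforced without a join — not preserved.

lossless but not dependency-preserving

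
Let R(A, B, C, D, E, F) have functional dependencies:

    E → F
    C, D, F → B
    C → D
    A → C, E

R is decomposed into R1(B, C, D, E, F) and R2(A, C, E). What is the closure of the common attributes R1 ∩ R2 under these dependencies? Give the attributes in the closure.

B, C, D, E, F

R1 ∩ R2 = {C, E}.
E → F applies, adding F
C → D applies, adding D
C, D, F → B applies, adding B
Closure: {B, C, D, E, F}.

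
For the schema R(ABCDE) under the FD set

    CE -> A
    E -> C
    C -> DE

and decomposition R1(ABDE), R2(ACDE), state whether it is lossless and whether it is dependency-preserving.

Lossless test: (ADE)⁺ = {ACDE}, which contains all of one fragment — lossless.
Dependency preservation: every FD's attributes lie within a single fragment, so each can be enforced locally — preserved.

lossless and dependency-preserving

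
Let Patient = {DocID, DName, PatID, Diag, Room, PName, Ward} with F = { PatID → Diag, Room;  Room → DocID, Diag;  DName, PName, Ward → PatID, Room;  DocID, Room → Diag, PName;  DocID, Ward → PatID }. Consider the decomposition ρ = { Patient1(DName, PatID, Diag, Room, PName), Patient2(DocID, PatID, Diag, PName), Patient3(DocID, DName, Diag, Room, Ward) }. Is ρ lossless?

No

Chase test. Columns are DocID, DName, PatID, Diag, Room, PName, Ward; row i has aⱼ where attribute j ∈ Patienti, else bᵢⱼ.
Initial tableau (one row per fragment):
  row 1: b11 a2 a3 a4 a5 a6 b17
  row 2: a1 b22 a3 a4 b25 a6 b27
  row 3: a1 a2 b33 a4 a5 b36 a7
Rows 1 and 2 agree on PatID; apply PatID→Diag, Room and equate their Diag, Room entries.
Rows 1 and 2 agree on Room; apply Room→DocID, Diag and equate their DocID, Diag entries.
Rows 1 and 3 agree on DocID, Room; apply DocID, Room→Diag, PName and equate their Diag, PName entries.
No row becomes fully distinguished — the join is lossy.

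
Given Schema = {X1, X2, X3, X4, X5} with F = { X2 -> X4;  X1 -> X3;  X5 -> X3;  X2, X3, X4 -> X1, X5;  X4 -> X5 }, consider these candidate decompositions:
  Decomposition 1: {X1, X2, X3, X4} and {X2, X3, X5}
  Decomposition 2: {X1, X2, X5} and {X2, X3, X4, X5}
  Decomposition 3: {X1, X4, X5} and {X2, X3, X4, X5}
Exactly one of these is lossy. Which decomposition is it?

Decomposition 1: common = {X2, X3}, closure = {X1, X2, X3, X4, X5} → lossless.
Decomposition 2: common = {X2, X5}, closure = {X1, X2, X3, X4, X5} → lossless.
Decomposition 3: common = {X4, X5}, closure = {X3, X4, X5} → lossy.

Decomposition 3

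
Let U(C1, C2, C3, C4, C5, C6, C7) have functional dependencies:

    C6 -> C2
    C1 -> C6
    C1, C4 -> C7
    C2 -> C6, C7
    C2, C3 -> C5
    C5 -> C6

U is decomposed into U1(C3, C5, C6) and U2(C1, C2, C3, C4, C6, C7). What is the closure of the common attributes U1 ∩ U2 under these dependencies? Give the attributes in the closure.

U1 ∩ U2 = {C3, C6}.
C6 → C2 applies, adding C2
C2 → C6, C7 applies, adding C7
C2, C3 → C5 applies, adding C5
Closure: {C2, C3, C5, C6, C7}.

C2, C3, C5, C6, C7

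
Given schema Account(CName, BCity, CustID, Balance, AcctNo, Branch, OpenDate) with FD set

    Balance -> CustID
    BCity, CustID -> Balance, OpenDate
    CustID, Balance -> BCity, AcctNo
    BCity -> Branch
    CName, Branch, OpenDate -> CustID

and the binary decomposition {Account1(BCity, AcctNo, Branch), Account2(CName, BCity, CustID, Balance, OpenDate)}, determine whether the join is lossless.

No

Common attributes: Account1 ∩ Account2 = {BCity}.
Closure of {BCity}: BCity → Branch applies, adding Branch. So (BCity)⁺ = {BCity, Branch}.
The closure contains neither all of Account1 = {BCity, AcctNo, Branch} nor all of Account2 = {CName, BCity, CustID, Balance, OpenDate}, so the common attributes are not a superkey of either fragment. The join is lossy.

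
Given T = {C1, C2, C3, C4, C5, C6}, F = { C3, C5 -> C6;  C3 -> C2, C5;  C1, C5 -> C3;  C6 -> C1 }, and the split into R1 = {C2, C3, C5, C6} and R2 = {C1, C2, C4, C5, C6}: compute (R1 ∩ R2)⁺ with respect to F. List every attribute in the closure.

R1 ∩ R2 = {C2, C5, C6}.
C6 → C1 applies, adding C1
C1, C5 → C3 applies, adding C3
Closure: {C1, C2, C3, C5, C6}.

C1, C2, C3, C5, C6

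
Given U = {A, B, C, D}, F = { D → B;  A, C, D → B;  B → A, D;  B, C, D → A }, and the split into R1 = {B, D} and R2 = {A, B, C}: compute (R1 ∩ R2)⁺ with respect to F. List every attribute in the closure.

A, B, D

R1 ∩ R2 = {B}.
B → A, D applies, adding A, D
Closure: {A, B, D}.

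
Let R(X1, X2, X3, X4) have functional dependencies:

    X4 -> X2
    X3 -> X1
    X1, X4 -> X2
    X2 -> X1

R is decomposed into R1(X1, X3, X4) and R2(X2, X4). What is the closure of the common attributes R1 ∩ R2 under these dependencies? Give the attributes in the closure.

R1 ∩ R2 = {X4}.
X4 → X2 applies, adding X2
X2 → X1 applies, adding X1
Closure: {X1, X2, X4}.

X1, X2, X4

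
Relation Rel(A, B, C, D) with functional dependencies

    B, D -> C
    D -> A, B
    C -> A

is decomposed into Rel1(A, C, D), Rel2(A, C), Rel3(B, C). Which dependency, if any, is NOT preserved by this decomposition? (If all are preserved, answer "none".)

Check D → A, B: no single fragment contains all of {A, B, D}, and the restricted closure of {D} across the fragments never reaches {A, B}.
B, D → C is preserved.
C → A is preserved.

D -> A, B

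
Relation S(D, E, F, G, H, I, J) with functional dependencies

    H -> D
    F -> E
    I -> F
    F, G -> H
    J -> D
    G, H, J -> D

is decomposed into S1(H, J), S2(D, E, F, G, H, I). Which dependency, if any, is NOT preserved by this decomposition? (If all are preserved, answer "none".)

J -> D

Check J → D: no single fragment contains all of {D, J}, and the restricted closure of {J} across the fragments never reaches {D}.
H → D is preserved.
F → E is preserved.
I → F is preserved.
F, G → H is preserved.
G, H, J → D is preserved.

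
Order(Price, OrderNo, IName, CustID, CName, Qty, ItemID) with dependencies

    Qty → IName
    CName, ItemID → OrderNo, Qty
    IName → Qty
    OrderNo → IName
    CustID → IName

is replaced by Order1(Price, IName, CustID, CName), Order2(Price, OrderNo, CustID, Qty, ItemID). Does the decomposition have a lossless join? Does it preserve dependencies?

Lossless test: (Price, CustID)⁺ = {Price, IName, CustID, Qty}, which is a superkey of neither fragment — lossy.
Dependency preservation: the restricted closure of {Qty} across the fragments never reaches {IName}, so Qty → IName cannot be enforced without a join — not preserved.

lossy and not dependency-preserving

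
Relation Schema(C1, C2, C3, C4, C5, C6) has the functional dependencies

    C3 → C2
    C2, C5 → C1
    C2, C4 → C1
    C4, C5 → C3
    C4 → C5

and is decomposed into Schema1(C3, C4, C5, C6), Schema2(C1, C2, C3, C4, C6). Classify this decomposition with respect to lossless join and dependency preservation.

lossless but not dependency-preserving

Lossless test: (C3, C4, C6)⁺ = {C1, C2, C3, C4, C5, C6}, which contains all of one fragment — lossless.
Dependency preservation: the restricted closure of {C2, C5} across the fragments never reaches {C1}, so C2, C5 → C1 cannot be enforced without a join — not preserved.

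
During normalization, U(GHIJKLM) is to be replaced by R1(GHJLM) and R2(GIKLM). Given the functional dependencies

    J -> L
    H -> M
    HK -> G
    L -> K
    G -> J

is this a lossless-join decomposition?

No

Common attributes: R1 ∩ R2 = {GLM}.
Closure of {GLM}: L → K applies, adding K; G → J applies, adding J. So (GLM)⁺ = {GJKLM}.
The closure contains neither all of R1 = {GHJLM} nor all of R2 = {GIKLM}, so the common attributes are not a superkey of either fragment. The join is lossy.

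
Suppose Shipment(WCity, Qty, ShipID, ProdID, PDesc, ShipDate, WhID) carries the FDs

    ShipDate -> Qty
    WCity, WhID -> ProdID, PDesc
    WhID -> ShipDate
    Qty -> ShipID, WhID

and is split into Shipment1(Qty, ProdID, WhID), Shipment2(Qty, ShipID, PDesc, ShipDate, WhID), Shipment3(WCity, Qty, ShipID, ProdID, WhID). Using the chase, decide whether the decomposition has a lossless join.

No

Chase test. Columns are WCity, Qty, ShipID, ProdID, PDesc, ShipDate, WhID; row i has aⱼ where attribute j ∈ Shipmenti, else bᵢⱼ.
Initial tableau (one row per fragment):
  row 1: b11 a2 b13 a4 b15 b16 a7
  row 2: b21 a2 a3 b24 a5 a6 a7
  row 3: a1 a2 a3 a4 b35 b36 a7
Rows 1 and 2 agree on WhID; apply WhID→ShipDate and equate their ShipDate entries.
Rows 1 and 3 agree on WhID; apply WhID→ShipDate and equate their ShipDate entries.
Rows 1 and 2 agree on Qty; apply Qty→ShipID, WhID and equate their ShipID, WhID entries.
No row becomes fully distinguished — the join is lossy.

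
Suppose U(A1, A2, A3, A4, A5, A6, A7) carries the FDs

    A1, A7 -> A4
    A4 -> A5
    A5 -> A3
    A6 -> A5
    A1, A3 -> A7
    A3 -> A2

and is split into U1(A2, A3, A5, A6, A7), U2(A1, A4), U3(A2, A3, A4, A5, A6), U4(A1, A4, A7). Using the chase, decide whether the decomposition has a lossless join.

No

Chase test. Columns are A1, A2, A3, A4, A5, A6, A7; row i has aⱼ where attribute j ∈ Ui, else bᵢⱼ.
Initial tableau (one row per fragment):
  row 1: b11 a2 a3 b14 a5 a6 a7
  row 2: a1 b22 b23 a4 b25 b26 b27
  row 3: b31 a2 a3 a4 a5 a6 b37
  row 4: a1 b42 b43 a4 b45 b46 a7
Rows 2 and 3 agree on A4; apply A4→A5 and equate their A5 entries.
Rows 2 and 4 agree on A4; apply A4→A5 and equate their A5 entries.
Rows 1 and 2 agree on A5; apply A5→A3 and equate their A3 entries.
Rows 1 and 4 agree on A5; apply A5→A3 and equate their A3 entries.
Rows 2 and 4 agree on A1, A3; apply A1, A3→A7 and equate their A7 entries.
Rows 1 and 2 agree on A3; apply A3→A2 and equate their A2 entries.
Rows 1 and 4 agree on A3; apply A3→A2 and equate their A2 entries.
No row becomes fully distinguished — the join is lossy.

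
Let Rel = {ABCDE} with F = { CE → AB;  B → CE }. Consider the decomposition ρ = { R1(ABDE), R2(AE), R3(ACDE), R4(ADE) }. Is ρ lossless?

Chase test. Columns are ABCDE; row i has aⱼ where attribute j ∈ Ri, else bᵢⱼ.
Initial tableau (one row per fragment):
  row 1: a1 a2 b13 a4 a5
  row 2: a1 b22 b23 b24 a5
  row 3: a1 b32 a3 a4 a5
  row 4: a1 b42 b43 a4 a5
No row becomes fully distinguished — the join is lossy.

No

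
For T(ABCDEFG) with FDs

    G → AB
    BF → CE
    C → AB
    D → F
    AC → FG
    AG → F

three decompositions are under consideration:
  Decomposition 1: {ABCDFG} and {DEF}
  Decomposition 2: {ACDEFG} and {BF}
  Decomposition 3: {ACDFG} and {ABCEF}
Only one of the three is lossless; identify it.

Decomposition 3

Decomposition 1: common = {DF}, closure = {DF} → lossy.
Decomposition 2: common = {F}, closure = {F} → lossy.
Decomposition 3: common = {ACF}, closure = {ABCEFG} → lossless.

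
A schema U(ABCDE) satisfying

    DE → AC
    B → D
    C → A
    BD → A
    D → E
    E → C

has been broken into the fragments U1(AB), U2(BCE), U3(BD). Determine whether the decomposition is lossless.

Chase test. Columns are ABCDE; row i has aⱼ where attribute j ∈ Ui, else bᵢⱼ.
Initial tableau (one row per fragment):
  row 1: a1 a2 b13 b14 b15
  row 2: b21 a2 a3 b24 a5
  row 3: b31 a2 b33 a4 b35
Rows 1 and 2 agree on B; apply B→D and equate their D entries.
Rows 1 and 3 agree on B; apply B→D and equate their D entries.
Rows 1 and 2 agree on BD; apply BD→A and equate their A entries.
Rows 1 and 3 agree on BD; apply BD→A and equate their A entries.
Rows 1 and 2 agree on D; apply D→E and equate their E entries.
Rows 1 and 3 agree on D; apply D→E and equate their E entries.
Rows 1 and 2 agree on E; apply E→C and equate their C entries.
Rows 1 and 3 agree on E; apply E→C and equate their C entries.
Row 1 is now all distinguished symbols — the join is lossless.

Yes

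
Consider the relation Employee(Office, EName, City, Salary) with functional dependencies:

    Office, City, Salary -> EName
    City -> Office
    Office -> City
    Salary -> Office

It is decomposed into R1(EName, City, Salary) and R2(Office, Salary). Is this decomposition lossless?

Common attributes: R1 ∩ R2 = {Salary}.
Closure of {Salary}: Salary → Office applies, adding Office; Office → City applies, adding City; Office, City, Salary → EName applies, adding EName. So (Salary)⁺ = {Office, EName, City, Salary}.
This closure contains every attribute of R1, so R1 ∩ R2 → R1. The join is lossless.

Yes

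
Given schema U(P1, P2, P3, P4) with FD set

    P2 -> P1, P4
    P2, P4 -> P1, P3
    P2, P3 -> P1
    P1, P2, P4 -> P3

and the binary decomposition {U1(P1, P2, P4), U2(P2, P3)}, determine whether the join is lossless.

Yes

Common attributes: U1 ∩ U2 = {P2}.
Closure of {P2}: P2 → P1, P4 applies, adding P1, P4; P2, P4 → P1, P3 applies, adding P3. So (P2)⁺ = {P1, P2, P3, P4}.
This closure contains every attribute of U1, so U1 ∩ U2 → U1. The join is lossless.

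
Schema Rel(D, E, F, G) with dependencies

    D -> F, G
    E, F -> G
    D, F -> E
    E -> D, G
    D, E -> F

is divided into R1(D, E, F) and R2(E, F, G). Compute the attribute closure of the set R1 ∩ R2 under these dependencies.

R1 ∩ R2 = {E, F}.
E, F → G applies, adding G
E → D, G applies, adding D
Closure: {D, E, F, G}.

D, E, F, G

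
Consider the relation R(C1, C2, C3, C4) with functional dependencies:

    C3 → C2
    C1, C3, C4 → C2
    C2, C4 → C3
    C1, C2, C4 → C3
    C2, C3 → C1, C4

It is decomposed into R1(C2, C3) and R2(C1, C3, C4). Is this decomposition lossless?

Yes

Common attributes: R1 ∩ R2 = {C3}.
Closure of {C3}: C3 → C2 applies, adding C2; C2, C3 → C1, C4 applies, adding C1, C4. So (C3)⁺ = {C1, C2, C3, C4}.
This closure contains every attribute of R1, so R1 ∩ R2 → R1. The join is lossless.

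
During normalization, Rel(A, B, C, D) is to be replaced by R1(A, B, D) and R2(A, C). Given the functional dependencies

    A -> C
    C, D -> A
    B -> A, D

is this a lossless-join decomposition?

Common attributes: R1 ∩ R2 = {A}.
Closure of {A}: A → C applies, adding C. So (A)⁺ = {A, C}.
This closure contains every attribute of R2, so R1 ∩ R2 → R2. The join is lossless.

Yes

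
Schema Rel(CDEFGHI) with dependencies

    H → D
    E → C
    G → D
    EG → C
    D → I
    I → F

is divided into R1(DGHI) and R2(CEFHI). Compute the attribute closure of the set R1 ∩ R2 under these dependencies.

R1 ∩ R2 = {HI}.
H → D applies, adding D
I → F applies, adding F
Closure: {DFHI}.

DFHI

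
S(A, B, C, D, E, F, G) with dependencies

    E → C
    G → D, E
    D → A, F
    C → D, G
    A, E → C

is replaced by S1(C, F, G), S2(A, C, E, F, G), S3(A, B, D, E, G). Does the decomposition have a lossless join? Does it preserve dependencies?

lossless but not dependency-preserving

Lossless test (chase): Rows 2 and 3 agree on E; apply E→C and equate their C entries. Rows 1 and 2 agree on G; apply G→D, E and equate their D, E entries. Rows 1 and 3 agree on G; apply G→D, E and equate their D, E entries. Rows 1 and 2 agree on D; apply D→A, F and equate their A, F entries. Rows 1 and 3 agree on D; apply D→A, F and equate their A, F entries. Row 3 is now all distinguished symbols — the join is lossless.
Dependency preservation: the restricted closure of {D} across the fragments never reaches {A, F}, so D → A, F cannot be enforced without a join — not preserved.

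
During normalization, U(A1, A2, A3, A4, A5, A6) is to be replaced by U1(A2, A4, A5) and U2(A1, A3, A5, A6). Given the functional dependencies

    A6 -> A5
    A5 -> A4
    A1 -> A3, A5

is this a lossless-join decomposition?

No

Common attributes: U1 ∩ U2 = {A5}.
Closure of {A5}: A5 → A4 applies, adding A4. So (A5)⁺ = {A4, A5}.
The closure contains neither all of U1 = {A2, A4, A5} nor all of U2 = {A1, A3, A5, A6}, so the common attributes are not a superkey of either fragment. The join is lossy.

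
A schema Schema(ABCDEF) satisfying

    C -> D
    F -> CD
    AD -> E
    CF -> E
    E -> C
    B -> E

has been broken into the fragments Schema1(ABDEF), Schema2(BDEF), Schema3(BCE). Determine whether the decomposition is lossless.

Yes

Chase test. Columns are ABCDEF; row i has aⱼ where attribute j ∈ Schemai, else bᵢⱼ.
Initial tableau (one row per fragment):
  row 1: a1 a2 b13 a4 a5 a6
  row 2: b21 a2 b23 a4 a5 a6
  row 3: b31 a2 a3 b34 a5 b36
Rows 1 and 2 agree on F; apply F→CD and equate their CD entries.
Rows 1 and 3 agree on E; apply E→C and equate their C entries.
Rows 1 and 3 agree on C; apply C→D and equate their D entries.
Row 1 is now all distinguished symbols — the join is lossless.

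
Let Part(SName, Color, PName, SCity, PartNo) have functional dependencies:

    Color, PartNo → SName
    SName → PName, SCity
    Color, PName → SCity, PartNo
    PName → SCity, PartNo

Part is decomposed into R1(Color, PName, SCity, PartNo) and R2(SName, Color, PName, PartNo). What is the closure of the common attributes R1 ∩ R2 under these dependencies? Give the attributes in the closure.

R1 ∩ R2 = {Color, PName, PartNo}.
Color, PartNo → SName applies, adding SName
SName → PName, SCity applies, adding SCity
Closure: {SName, Color, PName, SCity, PartNo}.

SName, Color, PName, SCity, PartNo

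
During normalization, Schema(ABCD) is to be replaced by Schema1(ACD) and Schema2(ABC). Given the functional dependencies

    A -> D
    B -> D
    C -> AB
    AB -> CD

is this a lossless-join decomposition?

Common attributes: Schema1 ∩ Schema2 = {AC}.
Closure of {AC}: A → D applies, adding D; C → AB applies, adding B. So (AC)⁺ = {ABCD}.
This closure contains every attribute of Schema1, so Schema1 ∩ Schema2 → Schema1. The join is lossless.

Yes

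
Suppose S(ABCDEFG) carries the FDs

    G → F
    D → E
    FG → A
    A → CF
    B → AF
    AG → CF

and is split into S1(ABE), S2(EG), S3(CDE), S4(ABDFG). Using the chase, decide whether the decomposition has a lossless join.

No

Chase test. Columns are ABCDEFG; row i has aⱼ where attribute j ∈ Si, else bᵢⱼ.
Initial tableau (one row per fragment):
  row 1: a1 a2 b13 b14 a5 b16 b17
  row 2: b21 b22 b23 b24 a5 b26 a7
  row 3: b31 b32 a3 a4 a5 b36 b37
  row 4: a1 a2 b43 a4 b45 a6 a7
Rows 2 and 4 agree on G; apply G→F and equate their F entries.
Rows 3 and 4 agree on D; apply D→E and equate their E entries.
Rows 2 and 4 agree on FG; apply FG→A and equate their A entries.
Rows 1 and 2 agree on A; apply A→CF and equate their CF entries.
Rows 1 and 4 agree on A; apply A→CF and equate their CF entries.
No row becomes fully distinguished — the join is lossy.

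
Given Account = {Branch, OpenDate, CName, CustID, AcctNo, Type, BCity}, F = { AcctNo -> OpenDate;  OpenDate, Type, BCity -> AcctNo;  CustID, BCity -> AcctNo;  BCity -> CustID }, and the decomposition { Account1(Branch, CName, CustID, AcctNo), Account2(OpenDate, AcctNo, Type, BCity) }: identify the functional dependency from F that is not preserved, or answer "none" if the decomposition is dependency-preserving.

Check BCity → CustID: no single fragment contains all of {CustID, BCity}, and the restricted closure of {BCity} across the fragments never reaches {CustID}.
AcctNo → OpenDate is preserved.
OpenDate, Type, BCity → AcctNo is preserved.
CustID, BCity → AcctNo is preserved.

BCity -> CustID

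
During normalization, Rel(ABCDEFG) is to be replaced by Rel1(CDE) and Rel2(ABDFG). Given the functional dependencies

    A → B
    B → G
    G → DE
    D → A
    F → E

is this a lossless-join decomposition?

No

Common attributes: Rel1 ∩ Rel2 = {D}.
Closure of {D}: D → A applies, adding A; A → B applies, adding B; B → G applies, adding G; G → DE applies, adding E. So (D)⁺ = {ABDEG}.
The closure contains neither all of Rel1 = {CDE} nor all of Rel2 = {ABDFG}, so the common attributes are not a superkey of either fragment. The join is lossy.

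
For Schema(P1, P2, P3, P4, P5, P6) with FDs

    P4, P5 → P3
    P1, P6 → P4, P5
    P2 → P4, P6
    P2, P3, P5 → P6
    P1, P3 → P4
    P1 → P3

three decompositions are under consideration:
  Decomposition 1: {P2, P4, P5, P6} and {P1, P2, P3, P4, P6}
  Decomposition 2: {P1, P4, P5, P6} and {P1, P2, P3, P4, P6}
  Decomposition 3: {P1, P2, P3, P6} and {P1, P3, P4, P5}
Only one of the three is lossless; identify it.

Decomposition 1: common = {P2, P4, P6}, closure = {P2, P4, P6} → lossy.
Decomposition 2: common = {P1, P4, P6}, closure = {P1, P3, P4, P5, P6} → lossless.
Decomposition 3: common = {P1, P3}, closure = {P1, P3, P4} → lossy.

Decomposition 2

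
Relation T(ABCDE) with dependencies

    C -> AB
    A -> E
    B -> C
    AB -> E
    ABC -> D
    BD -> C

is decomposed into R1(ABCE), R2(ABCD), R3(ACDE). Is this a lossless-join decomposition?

Chase test. Columns are ABCDE; row i has aⱼ where attribute j ∈ Ri, else bᵢⱼ.
Initial tableau (one row per fragment):
  row 1: a1 a2 a3 b14 a5
  row 2: a1 a2 a3 a4 b25
  row 3: a1 b32 a3 a4 a5
Rows 1 and 3 agree on C; apply C→AB and equate their AB entries.
Rows 1 and 2 agree on A; apply A→E and equate their E entries.
Rows 1 and 2 agree on ABC; apply ABC→D and equate their D entries.
Row 1 is now all distinguished symbols — the join is lossless.

Yes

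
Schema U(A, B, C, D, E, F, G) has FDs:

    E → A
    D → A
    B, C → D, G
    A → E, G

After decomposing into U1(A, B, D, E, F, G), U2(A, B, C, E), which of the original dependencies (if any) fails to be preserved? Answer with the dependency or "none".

Check B, C → D, G: no single fragment contains all of {B, C, D, G}, and the restricted closure of {B, C} across the fragments never reaches {D, G}.
E → A is preserved.
D → A is preserved.
A → E, G is preserved.

B, C → D, G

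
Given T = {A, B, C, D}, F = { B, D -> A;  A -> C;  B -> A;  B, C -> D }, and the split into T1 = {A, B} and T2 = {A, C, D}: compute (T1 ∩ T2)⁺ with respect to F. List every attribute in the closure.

T1 ∩ T2 = {A}.
A → C applies, adding C
Closure: {A, C}.

A, C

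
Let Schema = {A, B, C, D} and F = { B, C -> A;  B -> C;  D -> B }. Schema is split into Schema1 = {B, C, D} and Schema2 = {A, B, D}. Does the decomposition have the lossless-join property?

Yes

Common attributes: Schema1 ∩ Schema2 = {B, D}.
Closure of {B, D}: B → C applies, adding C; B, C → A applies, adding A. So (B, D)⁺ = {A, B, C, D}.
This closure contains every attribute of Schema1, so Schema1 ∩ Schema2 → Schema1. The join is lossless.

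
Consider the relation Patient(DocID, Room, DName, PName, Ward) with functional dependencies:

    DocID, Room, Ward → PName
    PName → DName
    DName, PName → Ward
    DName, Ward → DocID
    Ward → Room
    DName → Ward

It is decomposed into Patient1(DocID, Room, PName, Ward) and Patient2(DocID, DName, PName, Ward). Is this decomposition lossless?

Common attributes: Patient1 ∩ Patient2 = {DocID, PName, Ward}.
Closure of {DocID, PName, Ward}: PName → DName applies, adding DName; Ward → Room applies, adding Room. So (DocID, PName, Ward)⁺ = {DocID, Room, DName, PName, Ward}.
This closure contains every attribute of Patient1, so Patient1 ∩ Patient2 → Patient1. The join is lossless.

Yes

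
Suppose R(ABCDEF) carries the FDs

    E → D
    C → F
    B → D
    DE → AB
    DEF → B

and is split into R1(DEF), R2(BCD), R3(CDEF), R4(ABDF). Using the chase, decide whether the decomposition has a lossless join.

No

Chase test. Columns are ABCDEF; row i has aⱼ where attribute j ∈ Ri, else bᵢⱼ.
Initial tableau (one row per fragment):
  row 1: b11 b12 b13 a4 a5 a6
  row 2: b21 a2 a3 a4 b25 b26
  row 3: b31 b32 a3 a4 a5 a6
  row 4: a1 a2 b43 a4 b45 a6
Rows 2 and 3 agree on C; apply C→F and equate their F entries.
Rows 1 and 3 agree on DE; apply DE→AB and equate their AB entries.
No row becomes fully distinguished — the join is lossy.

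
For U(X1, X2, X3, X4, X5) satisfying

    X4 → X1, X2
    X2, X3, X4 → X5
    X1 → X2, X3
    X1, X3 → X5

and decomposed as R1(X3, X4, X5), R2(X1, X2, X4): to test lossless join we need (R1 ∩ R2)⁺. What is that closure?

X1, X2, X3, X4, X5

R1 ∩ R2 = {X4}.
X4 → X1, X2 applies, adding X1, X2
X1 → X2, X3 applies, adding X3
X1, X3 → X5 applies, adding X5
Closure: {X1, X2, X3, X4, X5}.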